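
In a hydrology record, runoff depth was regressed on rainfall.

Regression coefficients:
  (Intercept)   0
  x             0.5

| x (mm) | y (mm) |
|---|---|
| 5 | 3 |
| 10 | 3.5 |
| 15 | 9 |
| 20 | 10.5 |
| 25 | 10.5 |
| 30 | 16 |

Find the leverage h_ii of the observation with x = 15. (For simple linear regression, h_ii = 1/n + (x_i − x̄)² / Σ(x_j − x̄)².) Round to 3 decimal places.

h = 0.181

x̄ = (5 + 10 + 15 + 20 + 25 + 30)/6 = 17.5
Σ(x − x̄)² = 156.25 + 56.25 + 6.25 + 6.25 + 56.25 + 156.25 = 437.5
h = 1/6 + (-2.5)²/437.5 = 0.166667 + 0.0142857 = 0.181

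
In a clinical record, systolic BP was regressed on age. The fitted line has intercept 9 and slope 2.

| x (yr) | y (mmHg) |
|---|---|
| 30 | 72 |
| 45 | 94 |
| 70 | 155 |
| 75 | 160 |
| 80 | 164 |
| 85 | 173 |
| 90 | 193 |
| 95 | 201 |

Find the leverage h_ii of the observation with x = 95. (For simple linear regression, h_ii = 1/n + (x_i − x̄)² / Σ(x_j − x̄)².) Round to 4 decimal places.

h = 0.2822

x̄ = (30 + 45 + 70 + 75 + 80 + 85 + 90 + 95)/8 = 71.25
Σ(x − x̄)² = 1701.56 + 689.062 + 1.5625 + 14.0625 + 76.5625 + 189.062 + 351.562 + 564.062 = 3587.5
h = 1/8 + (23.75)²/3587.5 = 0.125 + 0.15723 = 0.2822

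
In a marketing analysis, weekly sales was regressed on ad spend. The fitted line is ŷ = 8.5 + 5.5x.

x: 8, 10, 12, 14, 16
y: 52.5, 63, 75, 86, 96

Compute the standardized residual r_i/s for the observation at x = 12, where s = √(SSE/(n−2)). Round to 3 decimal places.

0.866

x=8: ŷ = 8.5 + 5.5·8 = 52.5; r = 52.5 − 52.5 = 0
x=10: ŷ = 8.5 + 5.5·10 = 63.5; r = 63 − 63.5 = -0.5
x=12: ŷ = 8.5 + 5.5·12 = 74.5; r = 75 − 74.5 = 0.5
x=14: ŷ = 8.5 + 5.5·14 = 85.5; r = 86 − 85.5 = 0.5
x=16: ŷ = 8.5 + 5.5·16 = 96.5; r = 96 − 96.5 = -0.5
SSE = 0 + 0.25 + 0.25 + 0.25 + 0.25 = 1
s = √(1/3) = 0.57735
r/s = 0.5 / 0.57735 = 0.866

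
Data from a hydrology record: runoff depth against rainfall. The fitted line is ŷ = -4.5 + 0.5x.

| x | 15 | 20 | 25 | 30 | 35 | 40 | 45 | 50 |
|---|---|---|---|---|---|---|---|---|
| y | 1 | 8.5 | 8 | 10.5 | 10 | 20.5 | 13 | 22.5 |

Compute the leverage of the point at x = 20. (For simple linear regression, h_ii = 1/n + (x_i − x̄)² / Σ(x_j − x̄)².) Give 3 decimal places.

x̄ = (15 + 20 + 25 + 30 + 35 + 40 + 45 + 50)/8 = 32.5
Σ(x − x̄)² = 306.25 + 156.25 + 56.25 + 6.25 + 6.25 + 56.25 + 156.25 + 306.25 = 1050
h = 1/8 + (-12.5)²/1050 = 0.125 + 0.14881 = 0.274

h = 0.274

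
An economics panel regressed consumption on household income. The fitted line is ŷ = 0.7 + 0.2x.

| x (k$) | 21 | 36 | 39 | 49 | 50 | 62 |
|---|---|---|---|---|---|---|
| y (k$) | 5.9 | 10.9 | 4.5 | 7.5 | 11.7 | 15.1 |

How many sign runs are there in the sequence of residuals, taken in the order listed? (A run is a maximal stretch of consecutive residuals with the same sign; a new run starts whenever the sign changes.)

x=21: ŷ = 0.7 + 0.2·21 = 4.9; r = 5.9 − 4.9 = 1
x=36: ŷ = 0.7 + 0.2·36 = 7.9; r = 10.9 − 7.9 = 3
x=39: ŷ = 0.7 + 0.2·39 = 8.5; r = 4.5 − 8.5 = -4
x=49: ŷ = 0.7 + 0.2·49 = 10.5; r = 7.5 − 10.5 = -3
x=50: ŷ = 0.7 + 0.2·50 = 10.7; r = 11.7 − 10.7 = 1
x=62: ŷ = 0.7 + 0.2·62 = 13.1; r = 15.1 − 13.1 = 2
Signs: + + − − + +
Runs: +×2, −×2, +×2 → 3

3 runs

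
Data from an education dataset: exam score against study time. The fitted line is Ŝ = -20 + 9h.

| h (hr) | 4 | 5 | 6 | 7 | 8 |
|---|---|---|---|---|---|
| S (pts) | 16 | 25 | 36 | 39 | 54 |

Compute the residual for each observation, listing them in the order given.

0, 0, 2, -4, 2

h=4: Ŝ = -20 + 9·4 = 16; e = 16 − 16 = 0
h=5: Ŝ = -20 + 9·5 = 25; e = 25 − 25 = 0
h=6: Ŝ = -20 + 9·6 = 34; e = 36 − 34 = 2
h=7: Ŝ = -20 + 9·7 = 43; e = 39 − 43 = -4
h=8: Ŝ = -20 + 9·8 = 52; e = 54 − 52 = 2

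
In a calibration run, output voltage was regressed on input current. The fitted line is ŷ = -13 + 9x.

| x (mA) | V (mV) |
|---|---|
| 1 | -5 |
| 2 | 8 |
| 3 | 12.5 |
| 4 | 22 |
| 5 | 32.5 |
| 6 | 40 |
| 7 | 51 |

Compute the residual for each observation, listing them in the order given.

-1, 3, -1.5, -1, 0.5, -1, 1

x=1: ŷ = -13 + 9·1 = -4; e = -5 − (-4) = -1
x=2: ŷ = -13 + 9·2 = 5; e = 8 − 5 = 3
x=3: ŷ = -13 + 9·3 = 14; e = 12.5 − 14 = -1.5
x=4: ŷ = -13 + 9·4 = 23; e = 22 − 23 = -1
x=5: ŷ = -13 + 9·5 = 32; e = 32.5 − 32 = 0.5
x=6: ŷ = -13 + 9·6 = 41; e = 40 − 41 = -1
x=7: ŷ = -13 + 9·7 = 50; e = 51 − 50 = 1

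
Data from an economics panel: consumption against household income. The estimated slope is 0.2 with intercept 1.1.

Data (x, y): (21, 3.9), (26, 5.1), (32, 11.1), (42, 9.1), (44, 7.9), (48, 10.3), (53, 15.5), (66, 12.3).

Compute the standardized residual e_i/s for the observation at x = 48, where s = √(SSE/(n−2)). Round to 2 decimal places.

x=21: ŷ = 1.1 + 0.2·21 = 5.3; e = 3.9 − 5.3 = -1.4
x=26: ŷ = 1.1 + 0.2·26 = 6.3; e = 5.1 − 6.3 = -1.2
x=32: ŷ = 1.1 + 0.2·32 = 7.5; e = 11.1 − 7.5 = 3.6
x=42: ŷ = 1.1 + 0.2·42 = 9.5; e = 9.1 − 9.5 = -0.4
x=44: ŷ = 1.1 + 0.2·44 = 9.9; e = 7.9 − 9.9 = -2
x=48: ŷ = 1.1 + 0.2·48 = 10.7; e = 10.3 − 10.7 = -0.4
x=53: ŷ = 1.1 + 0.2·53 = 11.7; e = 15.5 − 11.7 = 3.8
x=66: ŷ = 1.1 + 0.2·66 = 14.3; e = 12.3 − 14.3 = -2
SSE = 1.96 + 1.44 + 12.96 + 0.16 + 4 + 0.16 + 14.44 + 4 = 39.12
s = √(39.12/6) = 2.55343
e/s = -0.4 / 2.55343 = -0.16

-0.16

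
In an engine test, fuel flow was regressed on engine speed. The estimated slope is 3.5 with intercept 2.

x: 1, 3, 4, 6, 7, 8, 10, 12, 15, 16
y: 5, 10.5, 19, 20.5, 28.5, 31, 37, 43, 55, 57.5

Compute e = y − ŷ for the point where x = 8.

e = 1

ŷ = 2 + 3.5·8 = 30
e = 31 − 30 = 1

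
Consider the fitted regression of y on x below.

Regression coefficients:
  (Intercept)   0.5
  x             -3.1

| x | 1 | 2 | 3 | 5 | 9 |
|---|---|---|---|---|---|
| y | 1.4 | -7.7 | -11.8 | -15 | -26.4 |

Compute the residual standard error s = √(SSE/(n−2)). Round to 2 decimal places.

s = 3.16

x=1: ŷ = 0.5 − 3.1·1 = -2.6; e = 1.4 − (-2.6) = 4
x=2: ŷ = 0.5 − 3.1·2 = -5.7; e = -7.7 − (-5.7) = -2
x=3: ŷ = 0.5 − 3.1·3 = -8.8; e = -11.8 − (-8.8) = -3
x=5: ŷ = 0.5 − 3.1·5 = -15; e = -15 − (-15) = 0
x=9: ŷ = 0.5 − 3.1·9 = -27.4; e = -26.4 − (-27.4) = 1
SSE = 16 + 4 + 9 + 0 + 1 = 30
s = √(30/3) = √10 ≈ 3.16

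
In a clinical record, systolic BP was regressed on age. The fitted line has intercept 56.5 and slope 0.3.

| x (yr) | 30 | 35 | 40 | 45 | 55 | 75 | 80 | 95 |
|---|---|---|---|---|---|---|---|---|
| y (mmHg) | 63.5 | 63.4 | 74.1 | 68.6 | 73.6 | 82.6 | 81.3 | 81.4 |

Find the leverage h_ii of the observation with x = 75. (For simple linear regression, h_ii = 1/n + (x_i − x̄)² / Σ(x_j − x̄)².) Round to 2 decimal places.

h = 0.21

x̄ = (30 + 35 + 40 + 45 + 55 + 75 + 80 + 95)/8 = 56.875
Σ(x − x̄)² = 722.266 + 478.516 + 284.766 + 141.016 + 3.51562 + 328.516 + 534.766 + 1453.52 = 3946.88
h = 1/8 + (18.125)²/3946.88 = 0.125 + 0.0832344 = 0.21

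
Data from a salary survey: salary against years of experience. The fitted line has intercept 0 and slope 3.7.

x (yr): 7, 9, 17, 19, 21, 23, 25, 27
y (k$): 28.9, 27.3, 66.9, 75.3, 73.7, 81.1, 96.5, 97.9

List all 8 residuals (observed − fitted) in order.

x=7: ŷ = 3.7·7 = 25.9; r = 28.9 − 25.9 = 3
x=9: ŷ = 3.7·9 = 33.3; r = 27.3 − 33.3 = -6
x=17: ŷ = 3.7·17 = 62.9; r = 66.9 − 62.9 = 4
x=19: ŷ = 3.7·19 = 70.3; r = 75.3 − 70.3 = 5
x=21: ŷ = 3.7·21 = 77.7; r = 73.7 − 77.7 = -4
x=23: ŷ = 3.7·23 = 85.1; r = 81.1 − 85.1 = -4
x=25: ŷ = 3.7·25 = 92.5; r = 96.5 − 92.5 = 4
x=27: ŷ = 3.7·27 = 99.9; r = 97.9 − 99.9 = -2

3, -6, 4, 5, -4, -4, 4, -2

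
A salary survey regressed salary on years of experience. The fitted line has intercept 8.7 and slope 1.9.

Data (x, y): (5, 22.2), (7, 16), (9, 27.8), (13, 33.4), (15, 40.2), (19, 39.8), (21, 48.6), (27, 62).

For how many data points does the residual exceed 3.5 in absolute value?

3

x=5: ŷ = 8.7 + 1.9·5 = 18.2; r = 22.2 − 18.2 = 4
x=7: ŷ = 8.7 + 1.9·7 = 22; r = 16 − 22 = -6
x=9: ŷ = 8.7 + 1.9·9 = 25.8; r = 27.8 − 25.8 = 2
x=13: ŷ = 8.7 + 1.9·13 = 33.4; r = 33.4 − 33.4 = 0
x=15: ŷ = 8.7 + 1.9·15 = 37.2; r = 40.2 − 37.2 = 3
x=19: ŷ = 8.7 + 1.9·19 = 44.8; r = 39.8 − 44.8 = -5
x=21: ŷ = 8.7 + 1.9·21 = 48.6; r = 48.6 − 48.6 = 0
x=27: ŷ = 8.7 + 1.9·27 = 60; r = 62 − 60 = 2
|r| > 3.5: x=5 (|r|=4), x=7 (|r|=6), x=19 (|r|=5) → 3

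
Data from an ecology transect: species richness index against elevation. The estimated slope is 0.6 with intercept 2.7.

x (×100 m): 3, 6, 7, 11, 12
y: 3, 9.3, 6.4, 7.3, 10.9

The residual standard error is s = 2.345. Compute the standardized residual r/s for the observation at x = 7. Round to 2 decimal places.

-0.21

ŷ = 2.7 + 0.6·7 = 6.9
r = 6.4 − 6.9 = -0.5
r/s = -0.5 / 2.345 = -0.21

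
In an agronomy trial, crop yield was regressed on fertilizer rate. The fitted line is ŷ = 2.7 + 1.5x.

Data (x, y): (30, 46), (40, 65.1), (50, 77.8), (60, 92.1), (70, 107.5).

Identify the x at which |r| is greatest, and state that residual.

x=30: ŷ = 2.7 + 1.5·30 = 47.7; r = 46 − 47.7 = -1.7
x=40: ŷ = 2.7 + 1.5·40 = 62.7; r = 65.1 − 62.7 = 2.4
x=50: ŷ = 2.7 + 1.5·50 = 77.7; r = 77.8 − 77.7 = 0.1
x=60: ŷ = 2.7 + 1.5·60 = 92.7; r = 92.1 − 92.7 = -0.6
x=70: ŷ = 2.7 + 1.5·70 = 107.7; r = 107.5 − 107.7 = -0.2
Largest |r| is 2.4 at x = 40, residual 2.4.

x = 40, r = 2.4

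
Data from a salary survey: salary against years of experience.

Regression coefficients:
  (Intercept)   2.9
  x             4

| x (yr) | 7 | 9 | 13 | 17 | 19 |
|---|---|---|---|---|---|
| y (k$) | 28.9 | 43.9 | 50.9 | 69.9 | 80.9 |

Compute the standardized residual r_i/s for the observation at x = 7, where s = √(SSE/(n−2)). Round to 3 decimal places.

x=7: ŷ = 2.9 + 4·7 = 30.9; r = 28.9 − 30.9 = -2
x=9: ŷ = 2.9 + 4·9 = 38.9; r = 43.9 − 38.9 = 5
x=13: ŷ = 2.9 + 4·13 = 54.9; r = 50.9 − 54.9 = -4
x=17: ŷ = 2.9 + 4·17 = 70.9; r = 69.9 − 70.9 = -1
x=19: ŷ = 2.9 + 4·19 = 78.9; r = 80.9 − 78.9 = 2
SSE = 4 + 25 + 16 + 1 + 4 = 50
s = √(50/3) = 4.08248
r/s = -2 / 4.08248 = -0.490

-0.490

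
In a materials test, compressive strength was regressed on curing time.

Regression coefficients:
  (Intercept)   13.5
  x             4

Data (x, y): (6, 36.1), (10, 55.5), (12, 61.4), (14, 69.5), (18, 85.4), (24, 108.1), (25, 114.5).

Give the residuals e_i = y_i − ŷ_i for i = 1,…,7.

x=6: ŷ = 13.5 + 4·6 = 37.5; e = 36.1 − 37.5 = -1.4
x=10: ŷ = 13.5 + 4·10 = 53.5; e = 55.5 − 53.5 = 2
x=12: ŷ = 13.5 + 4·12 = 61.5; e = 61.4 − 61.5 = -0.1
x=14: ŷ = 13.5 + 4·14 = 69.5; e = 69.5 − 69.5 = 0
x=18: ŷ = 13.5 + 4·18 = 85.5; e = 85.4 − 85.5 = -0.1
x=24: ŷ = 13.5 + 4·24 = 109.5; e = 108.1 − 109.5 = -1.4
x=25: ŷ = 13.5 + 4·25 = 113.5; e = 114.5 − 113.5 = 1

-1.4, 2, -0.1, 0, -0.1, -1.4, 1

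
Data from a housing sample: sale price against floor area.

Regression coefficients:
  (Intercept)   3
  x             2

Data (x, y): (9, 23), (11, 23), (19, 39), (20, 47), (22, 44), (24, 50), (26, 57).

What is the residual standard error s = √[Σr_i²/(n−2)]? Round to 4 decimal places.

x=9: ŷ = 3 + 2·9 = 21; r = 23 − 21 = 2
x=11: ŷ = 3 + 2·11 = 25; r = 23 − 25 = -2
x=19: ŷ = 3 + 2·19 = 41; r = 39 − 41 = -2
x=20: ŷ = 3 + 2·20 = 43; r = 47 − 43 = 4
x=22: ŷ = 3 + 2·22 = 47; r = 44 − 47 = -3
x=24: ŷ = 3 + 2·24 = 51; r = 50 − 51 = -1
x=26: ŷ = 3 + 2·26 = 55; r = 57 − 55 = 2
SSE = 4 + 4 + 4 + 16 + 9 + 1 + 4 = 42
s = √(42/5) = √8.4 ≈ 2.8983

s = 2.8983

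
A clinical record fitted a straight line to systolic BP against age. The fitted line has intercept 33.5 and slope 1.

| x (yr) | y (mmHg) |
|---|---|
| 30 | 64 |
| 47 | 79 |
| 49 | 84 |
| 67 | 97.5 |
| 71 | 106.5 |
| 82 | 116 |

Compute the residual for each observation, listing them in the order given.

0.5, -1.5, 1.5, -3, 2, 0.5

x=30: ŷ = 33.5 + 30 = 63.5; r = 64 − 63.5 = 0.5
x=47: ŷ = 33.5 + 47 = 80.5; r = 79 − 80.5 = -1.5
x=49: ŷ = 33.5 + 49 = 82.5; r = 84 − 82.5 = 1.5
x=67: ŷ = 33.5 + 67 = 100.5; r = 97.5 − 100.5 = -3
x=71: ŷ = 33.5 + 71 = 104.5; r = 106.5 − 104.5 = 2
x=82: ŷ = 33.5 + 82 = 115.5; r = 116 − 115.5 = 0.5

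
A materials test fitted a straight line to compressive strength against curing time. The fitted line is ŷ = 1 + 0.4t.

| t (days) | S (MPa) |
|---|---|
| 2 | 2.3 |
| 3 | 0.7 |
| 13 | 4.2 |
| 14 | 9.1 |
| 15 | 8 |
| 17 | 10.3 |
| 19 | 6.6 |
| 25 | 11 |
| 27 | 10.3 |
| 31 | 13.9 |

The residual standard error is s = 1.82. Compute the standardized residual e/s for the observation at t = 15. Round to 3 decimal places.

ŷ = 1 + 0.4·15 = 7
e = 8 − 7 = 1
e/s = 1 / 1.82 = 0.549

0.549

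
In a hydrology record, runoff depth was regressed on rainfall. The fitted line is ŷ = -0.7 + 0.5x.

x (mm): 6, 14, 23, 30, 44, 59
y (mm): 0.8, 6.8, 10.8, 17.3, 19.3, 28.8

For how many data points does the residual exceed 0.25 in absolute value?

4

x=6: ŷ = -0.7 + 0.5·6 = 2.3; r = 0.8 − 2.3 = -1.5
x=14: ŷ = -0.7 + 0.5·14 = 6.3; r = 6.8 − 6.3 = 0.5
x=23: ŷ = -0.7 + 0.5·23 = 10.8; r = 10.8 − 10.8 = 0
x=30: ŷ = -0.7 + 0.5·30 = 14.3; r = 17.3 − 14.3 = 3
x=44: ŷ = -0.7 + 0.5·44 = 21.3; r = 19.3 − 21.3 = -2
x=59: ŷ = -0.7 + 0.5·59 = 28.8; r = 28.8 − 28.8 = 0
|r| > 0.25: x=6 (|r|=1.5), x=14 (|r|=0.5), x=30 (|r|=3), x=44 (|r|=2) → 4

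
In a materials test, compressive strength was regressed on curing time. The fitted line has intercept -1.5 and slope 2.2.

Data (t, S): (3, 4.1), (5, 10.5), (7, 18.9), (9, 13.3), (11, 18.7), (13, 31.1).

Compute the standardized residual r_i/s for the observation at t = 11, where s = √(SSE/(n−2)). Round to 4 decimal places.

t=3: ŷ = -1.5 + 2.2·3 = 5.1; r = 4.1 − 5.1 = -1
t=5: ŷ = -1.5 + 2.2·5 = 9.5; r = 10.5 − 9.5 = 1
t=7: ŷ = -1.5 + 2.2·7 = 13.9; r = 18.9 − 13.9 = 5
t=9: ŷ = -1.5 + 2.2·9 = 18.3; r = 13.3 − 18.3 = -5
t=11: ŷ = -1.5 + 2.2·11 = 22.7; r = 18.7 − 22.7 = -4
t=13: ŷ = -1.5 + 2.2·13 = 27.1; r = 31.1 − 27.1 = 4
SSE = 1 + 1 + 25 + 25 + 16 + 16 = 84
s = √(84/4) = 4.58258
r/s = -4 / 4.58258 = -0.8729

-0.8729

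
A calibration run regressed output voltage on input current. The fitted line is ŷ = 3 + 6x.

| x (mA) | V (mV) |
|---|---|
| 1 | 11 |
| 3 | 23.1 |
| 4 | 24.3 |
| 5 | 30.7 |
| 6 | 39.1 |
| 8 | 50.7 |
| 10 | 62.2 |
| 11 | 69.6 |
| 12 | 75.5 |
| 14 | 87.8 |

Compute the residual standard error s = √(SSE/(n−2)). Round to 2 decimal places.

x=1: ŷ = 3 + 6·1 = 9; r = 11 − 9 = 2
x=3: ŷ = 3 + 6·3 = 21; r = 23.1 − 21 = 2.1
x=4: ŷ = 3 + 6·4 = 27; r = 24.3 − 27 = -2.7
x=5: ŷ = 3 + 6·5 = 33; r = 30.7 − 33 = -2.3
x=6: ŷ = 3 + 6·6 = 39; r = 39.1 − 39 = 0.1
x=8: ŷ = 3 + 6·8 = 51; r = 50.7 − 51 = -0.3
x=10: ŷ = 3 + 6·10 = 63; r = 62.2 − 63 = -0.8
x=11: ŷ = 3 + 6·11 = 69; r = 69.6 − 69 = 0.6
x=12: ŷ = 3 + 6·12 = 75; r = 75.5 − 75 = 0.5
x=14: ŷ = 3 + 6·14 = 87; r = 87.8 − 87 = 0.8
SSE = 4 + 4.41 + 7.29 + 5.29 + 0.01 + 0.09 + 0.64 + 0.36 + 0.25 + 0.64 = 22.98
s = √(22.98/8) = √2.8725 ≈ 1.69

s = 1.69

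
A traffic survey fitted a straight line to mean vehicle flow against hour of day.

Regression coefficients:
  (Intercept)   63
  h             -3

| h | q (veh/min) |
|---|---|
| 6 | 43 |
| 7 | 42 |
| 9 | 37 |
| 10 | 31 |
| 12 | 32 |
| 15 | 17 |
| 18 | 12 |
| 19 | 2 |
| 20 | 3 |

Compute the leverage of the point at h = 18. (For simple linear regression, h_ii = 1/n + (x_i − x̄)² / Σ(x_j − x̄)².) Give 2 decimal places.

h = 0.23

h̄ = (6 + 7 + 9 + 10 + 12 + 15 + 18 + 19 + 20)/9 = 12.8889
Σ(h − h̄)² = 47.4568 + 34.679 + 15.1235 + 8.34568 + 0.790123 + 4.45679 + 26.1235 + 37.3457 + 50.5679 = 224.889
h = 1/9 + (5.11111)²/224.889 = 0.111111 + 0.116162 = 0.23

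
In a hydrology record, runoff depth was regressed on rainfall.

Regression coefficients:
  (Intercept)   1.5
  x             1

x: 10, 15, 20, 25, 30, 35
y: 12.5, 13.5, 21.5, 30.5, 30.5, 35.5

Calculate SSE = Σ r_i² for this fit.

SSE = 28

x=10: ŷ = 1.5 + 10 = 11.5; r = 12.5 − 11.5 = 1
x=15: ŷ = 1.5 + 15 = 16.5; r = 13.5 − 16.5 = -3
x=20: ŷ = 1.5 + 20 = 21.5; r = 21.5 − 21.5 = 0
x=25: ŷ = 1.5 + 25 = 26.5; r = 30.5 − 26.5 = 4
x=30: ŷ = 1.5 + 30 = 31.5; r = 30.5 − 31.5 = -1
x=35: ŷ = 1.5 + 35 = 36.5; r = 35.5 − 36.5 = -1
SSE = 1 + 9 + 0 + 16 + 1 + 1 = 28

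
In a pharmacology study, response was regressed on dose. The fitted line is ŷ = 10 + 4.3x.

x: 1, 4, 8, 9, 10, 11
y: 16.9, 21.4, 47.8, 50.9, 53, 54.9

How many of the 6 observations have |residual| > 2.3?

x=1: ŷ = 10 + 4.3·1 = 14.3; e = 16.9 − 14.3 = 2.6
x=4: ŷ = 10 + 4.3·4 = 27.2; e = 21.4 − 27.2 = -5.8
x=8: ŷ = 10 + 4.3·8 = 44.4; e = 47.8 − 44.4 = 3.4
x=9: ŷ = 10 + 4.3·9 = 48.7; e = 50.9 − 48.7 = 2.2
x=10: ŷ = 10 + 4.3·10 = 53; e = 53 − 53 = 0
x=11: ŷ = 10 + 4.3·11 = 57.3; e = 54.9 − 57.3 = -2.4
|e| > 2.3: x=1 (|e|=2.6), x=4 (|e|=5.8), x=8 (|e|=3.4), x=11 (|e|=2.4) → 4

4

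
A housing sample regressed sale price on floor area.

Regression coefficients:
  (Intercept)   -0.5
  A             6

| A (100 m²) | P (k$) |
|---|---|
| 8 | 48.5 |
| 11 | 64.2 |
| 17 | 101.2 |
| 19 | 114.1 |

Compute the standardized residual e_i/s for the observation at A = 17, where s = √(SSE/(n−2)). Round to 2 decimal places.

-0.24

A=8: P̂ = -0.5 + 6·8 = 47.5; e = 48.5 − 47.5 = 1
A=11: P̂ = -0.5 + 6·11 = 65.5; e = 64.2 − 65.5 = -1.3
A=17: P̂ = -0.5 + 6·17 = 101.5; e = 101.2 − 101.5 = -0.3
A=19: P̂ = -0.5 + 6·19 = 113.5; e = 114.1 − 113.5 = 0.6
SSE = 1 + 1.69 + 0.09 + 0.36 = 3.14
s = √(3.14/2) = 1.253
e/s = -0.3 / 1.253 = -0.24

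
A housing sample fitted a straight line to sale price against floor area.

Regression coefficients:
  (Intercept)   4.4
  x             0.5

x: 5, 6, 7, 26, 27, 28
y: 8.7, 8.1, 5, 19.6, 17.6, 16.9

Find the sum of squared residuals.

x=5: ŷ = 4.4 + 0.5·5 = 6.9; e = 8.7 − 6.9 = 1.8
x=6: ŷ = 4.4 + 0.5·6 = 7.4; e = 8.1 − 7.4 = 0.7
x=7: ŷ = 4.4 + 0.5·7 = 7.9; e = 5 − 7.9 = -2.9
x=26: ŷ = 4.4 + 0.5·26 = 17.4; e = 19.6 − 17.4 = 2.2
x=27: ŷ = 4.4 + 0.5·27 = 17.9; e = 17.6 − 17.9 = -0.3
x=28: ŷ = 4.4 + 0.5·28 = 18.4; e = 16.9 − 18.4 = -1.5
SSE = 3.24 + 0.49 + 8.41 + 4.84 + 0.09 + 2.25 = 19.32

SSE = 19.32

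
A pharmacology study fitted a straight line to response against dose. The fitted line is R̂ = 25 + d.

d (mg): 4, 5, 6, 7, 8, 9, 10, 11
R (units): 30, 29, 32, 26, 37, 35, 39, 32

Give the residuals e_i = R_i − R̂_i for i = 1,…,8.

d=4: R̂ = 25 + 4 = 29; e = 30 − 29 = 1
d=5: R̂ = 25 + 5 = 30; e = 29 − 30 = -1
d=6: R̂ = 25 + 6 = 31; e = 32 − 31 = 1
d=7: R̂ = 25 + 7 = 32; e = 26 − 32 = -6
d=8: R̂ = 25 + 8 = 33; e = 37 − 33 = 4
d=9: R̂ = 25 + 9 = 34; e = 35 − 34 = 1
d=10: R̂ = 25 + 10 = 35; e = 39 − 35 = 4
d=11: R̂ = 25 + 11 = 36; e = 32 − 36 = -4

1, -1, 1, -6, 4, 1, 4, -4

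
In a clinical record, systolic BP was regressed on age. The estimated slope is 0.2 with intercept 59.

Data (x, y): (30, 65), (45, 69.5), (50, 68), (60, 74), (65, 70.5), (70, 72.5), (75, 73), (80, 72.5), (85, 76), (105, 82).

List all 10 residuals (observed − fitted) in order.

x=30: ŷ = 59 + 0.2·30 = 65; e = 65 − 65 = 0
x=45: ŷ = 59 + 0.2·45 = 68; e = 69.5 − 68 = 1.5
x=50: ŷ = 59 + 0.2·50 = 69; e = 68 − 69 = -1
x=60: ŷ = 59 + 0.2·60 = 71; e = 74 − 71 = 3
x=65: ŷ = 59 + 0.2·65 = 72; e = 70.5 − 72 = -1.5
x=70: ŷ = 59 + 0.2·70 = 73; e = 72.5 − 73 = -0.5
x=75: ŷ = 59 + 0.2·75 = 74; e = 73 − 74 = -1
x=80: ŷ = 59 + 0.2·80 = 75; e = 72.5 − 75 = -2.5
x=85: ŷ = 59 + 0.2·85 = 76; e = 76 − 76 = 0
x=105: ŷ = 59 + 0.2·105 = 80; e = 82 − 80 = 2

0, 1.5, -1, 3, -1.5, -0.5, -1, -2.5, 0, 2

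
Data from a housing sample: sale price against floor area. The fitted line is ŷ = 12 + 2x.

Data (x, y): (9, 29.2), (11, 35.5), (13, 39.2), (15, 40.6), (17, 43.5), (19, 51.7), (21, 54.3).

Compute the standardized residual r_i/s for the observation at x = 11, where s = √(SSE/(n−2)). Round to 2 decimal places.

0.85

x=9: ŷ = 12 + 2·9 = 30; r = 29.2 − 30 = -0.8
x=11: ŷ = 12 + 2·11 = 34; r = 35.5 − 34 = 1.5
x=13: ŷ = 12 + 2·13 = 38; r = 39.2 − 38 = 1.2
x=15: ŷ = 12 + 2·15 = 42; r = 40.6 − 42 = -1.4
x=17: ŷ = 12 + 2·17 = 46; r = 43.5 − 46 = -2.5
x=19: ŷ = 12 + 2·19 = 50; r = 51.7 − 50 = 1.7
x=21: ŷ = 12 + 2·21 = 54; r = 54.3 − 54 = 0.3
SSE = 0.64 + 2.25 + 1.44 + 1.96 + 6.25 + 2.89 + 0.09 = 15.52
s = √(15.52/5) = 1.76182
r/s = 1.5 / 1.76182 = 0.85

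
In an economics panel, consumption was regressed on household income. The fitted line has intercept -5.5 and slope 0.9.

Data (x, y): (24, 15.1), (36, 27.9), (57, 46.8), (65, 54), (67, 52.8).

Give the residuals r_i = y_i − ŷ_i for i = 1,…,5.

-1, 1, 1, 1, -2

x=24: ŷ = -5.5 + 0.9·24 = 16.1; r = 15.1 − 16.1 = -1
x=36: ŷ = -5.5 + 0.9·36 = 26.9; r = 27.9 − 26.9 = 1
x=57: ŷ = -5.5 + 0.9·57 = 45.8; r = 46.8 − 45.8 = 1
x=65: ŷ = -5.5 + 0.9·65 = 53; r = 54 − 53 = 1
x=67: ŷ = -5.5 + 0.9·67 = 54.8; r = 52.8 − 54.8 = -2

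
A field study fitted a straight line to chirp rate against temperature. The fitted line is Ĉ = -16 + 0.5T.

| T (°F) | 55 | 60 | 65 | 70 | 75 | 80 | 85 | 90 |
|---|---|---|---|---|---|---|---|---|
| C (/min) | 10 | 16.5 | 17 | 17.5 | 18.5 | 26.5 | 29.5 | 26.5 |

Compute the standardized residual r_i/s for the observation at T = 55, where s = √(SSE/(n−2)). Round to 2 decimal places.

T=55: Ĉ = -16 + 0.5·55 = 11.5; r = 10 − 11.5 = -1.5
T=60: Ĉ = -16 + 0.5·60 = 14; r = 16.5 − 14 = 2.5
T=65: Ĉ = -16 + 0.5·65 = 16.5; r = 17 − 16.5 = 0.5
T=70: Ĉ = -16 + 0.5·70 = 19; r = 17.5 − 19 = -1.5
T=75: Ĉ = -16 + 0.5·75 = 21.5; r = 18.5 − 21.5 = -3
T=80: Ĉ = -16 + 0.5·80 = 24; r = 26.5 − 24 = 2.5
T=85: Ĉ = -16 + 0.5·85 = 26.5; r = 29.5 − 26.5 = 3
T=90: Ĉ = -16 + 0.5·90 = 29; r = 26.5 − 29 = -2.5
SSE = 2.25 + 6.25 + 0.25 + 2.25 + 9 + 6.25 + 9 + 6.25 = 41.5
s = √(41.5/6) = 2.62996
r/s = -1.5 / 2.62996 = -0.57

-0.57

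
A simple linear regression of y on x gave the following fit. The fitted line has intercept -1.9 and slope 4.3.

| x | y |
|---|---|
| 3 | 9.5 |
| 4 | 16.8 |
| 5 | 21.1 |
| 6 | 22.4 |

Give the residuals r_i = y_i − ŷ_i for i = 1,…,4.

-1.5, 1.5, 1.5, -1.5

x=3: ŷ = -1.9 + 4.3·3 = 11; r = 9.5 − 11 = -1.5
x=4: ŷ = -1.9 + 4.3·4 = 15.3; r = 16.8 − 15.3 = 1.5
x=5: ŷ = -1.9 + 4.3·5 = 19.6; r = 21.1 − 19.6 = 1.5
x=6: ŷ = -1.9 + 4.3·6 = 23.9; r = 22.4 − 23.9 = -1.5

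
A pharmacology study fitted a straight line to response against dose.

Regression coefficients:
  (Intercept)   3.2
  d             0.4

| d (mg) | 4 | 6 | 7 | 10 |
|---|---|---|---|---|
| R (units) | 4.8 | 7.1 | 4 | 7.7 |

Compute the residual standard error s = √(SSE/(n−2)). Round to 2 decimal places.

d=4: R̂ = 3.2 + 0.4·4 = 4.8; e = 4.8 − 4.8 = 0
d=6: R̂ = 3.2 + 0.4·6 = 5.6; e = 7.1 − 5.6 = 1.5
d=7: R̂ = 3.2 + 0.4·7 = 6; e = 4 − 6 = -2
d=10: R̂ = 3.2 + 0.4·10 = 7.2; e = 7.7 − 7.2 = 0.5
SSE = 0 + 2.25 + 4 + 0.25 = 6.5
s = √(6.5/2) = √3.25 ≈ 1.80

s = 1.80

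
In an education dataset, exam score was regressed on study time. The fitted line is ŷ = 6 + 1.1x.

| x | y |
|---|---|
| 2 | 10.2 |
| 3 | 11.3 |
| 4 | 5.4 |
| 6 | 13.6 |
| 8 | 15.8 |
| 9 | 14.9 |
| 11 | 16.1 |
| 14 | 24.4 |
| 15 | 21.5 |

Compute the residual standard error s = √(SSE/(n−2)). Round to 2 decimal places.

x=2: ŷ = 6 + 1.1·2 = 8.2; e = 10.2 − 8.2 = 2
x=3: ŷ = 6 + 1.1·3 = 9.3; e = 11.3 − 9.3 = 2
x=4: ŷ = 6 + 1.1·4 = 10.4; e = 5.4 − 10.4 = -5
x=6: ŷ = 6 + 1.1·6 = 12.6; e = 13.6 − 12.6 = 1
x=8: ŷ = 6 + 1.1·8 = 14.8; e = 15.8 − 14.8 = 1
x=9: ŷ = 6 + 1.1·9 = 15.9; e = 14.9 − 15.9 = -1
x=11: ŷ = 6 + 1.1·11 = 18.1; e = 16.1 − 18.1 = -2
x=14: ŷ = 6 + 1.1·14 = 21.4; e = 24.4 − 21.4 = 3
x=15: ŷ = 6 + 1.1·15 = 22.5; e = 21.5 − 22.5 = -1
SSE = 4 + 4 + 25 + 1 + 1 + 1 + 4 + 9 + 1 = 50
s = √(50/7) = √7.14286 ≈ 2.67

s = 2.67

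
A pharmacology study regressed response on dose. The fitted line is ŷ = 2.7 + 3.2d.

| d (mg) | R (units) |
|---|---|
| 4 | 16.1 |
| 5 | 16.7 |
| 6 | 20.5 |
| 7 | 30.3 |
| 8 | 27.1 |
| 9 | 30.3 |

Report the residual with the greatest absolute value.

e = 5.2

d=4: ŷ = 2.7 + 3.2·4 = 15.5; e = 16.1 − 15.5 = 0.6
d=5: ŷ = 2.7 + 3.2·5 = 18.7; e = 16.7 − 18.7 = -2
d=6: ŷ = 2.7 + 3.2·6 = 21.9; e = 20.5 − 21.9 = -1.4
d=7: ŷ = 2.7 + 3.2·7 = 25.1; e = 30.3 − 25.1 = 5.2
d=8: ŷ = 2.7 + 3.2·8 = 28.3; e = 27.1 − 28.3 = -1.2
d=9: ŷ = 2.7 + 3.2·9 = 31.5; e = 30.3 − 31.5 = -1.2
Largest |e| is 5.2 at d = 7, residual 5.2.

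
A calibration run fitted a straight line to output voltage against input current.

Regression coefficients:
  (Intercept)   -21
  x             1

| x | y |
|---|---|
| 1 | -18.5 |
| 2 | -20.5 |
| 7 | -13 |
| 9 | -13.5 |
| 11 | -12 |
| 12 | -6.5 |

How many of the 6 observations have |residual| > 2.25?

x=1: ŷ = -21 + 1 = -20; e = -18.5 − (-20) = 1.5
x=2: ŷ = -21 + 2 = -19; e = -20.5 − (-19) = -1.5
x=7: ŷ = -21 + 7 = -14; e = -13 − (-14) = 1
x=9: ŷ = -21 + 9 = -12; e = -13.5 − (-12) = -1.5
x=11: ŷ = -21 + 11 = -10; e = -12 − (-10) = -2
x=12: ŷ = -21 + 12 = -9; e = -6.5 − (-9) = 2.5
|e| > 2.25: x=12 (|e|=2.5) → 1

1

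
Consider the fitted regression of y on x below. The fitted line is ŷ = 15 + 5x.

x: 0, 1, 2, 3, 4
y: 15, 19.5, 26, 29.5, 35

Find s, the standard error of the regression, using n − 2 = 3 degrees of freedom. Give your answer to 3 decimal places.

s = 0.707

x=0: ŷ = 15 + 5·0 = 15; r = 15 − 15 = 0
x=1: ŷ = 15 + 5·1 = 20; r = 19.5 − 20 = -0.5
x=2: ŷ = 15 + 5·2 = 25; r = 26 − 25 = 1
x=3: ŷ = 15 + 5·3 = 30; r = 29.5 − 30 = -0.5
x=4: ŷ = 15 + 5·4 = 35; r = 35 − 35 = 0
SSE = 0 + 0.25 + 1 + 0.25 + 0 = 1.5
s = √(1.5/3) = √0.5 ≈ 0.707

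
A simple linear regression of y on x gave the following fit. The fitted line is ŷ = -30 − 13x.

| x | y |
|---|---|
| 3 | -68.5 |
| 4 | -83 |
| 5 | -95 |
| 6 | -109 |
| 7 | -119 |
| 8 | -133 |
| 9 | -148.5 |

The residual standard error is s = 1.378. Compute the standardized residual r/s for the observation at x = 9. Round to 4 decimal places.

ŷ = -30 − 13·9 = -147
r = -148.5 − (-147) = -1.5
r/s = -1.5 / 1.378 = -1.0885

-1.0885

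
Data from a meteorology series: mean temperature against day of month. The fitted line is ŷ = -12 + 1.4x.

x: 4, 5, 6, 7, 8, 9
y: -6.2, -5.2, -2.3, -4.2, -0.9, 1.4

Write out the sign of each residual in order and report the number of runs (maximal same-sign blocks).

5 runs

x=4: ŷ = -12 + 1.4·4 = -6.4; r = -6.2 − (-6.4) = 0.2
x=5: ŷ = -12 + 1.4·5 = -5; r = -5.2 − (-5) = -0.2
x=6: ŷ = -12 + 1.4·6 = -3.6; r = -2.3 − (-3.6) = 1.3
x=7: ŷ = -12 + 1.4·7 = -2.2; r = -4.2 − (-2.2) = -2
x=8: ŷ = -12 + 1.4·8 = -0.8; r = -0.9 − (-0.8) = -0.1
x=9: ŷ = -12 + 1.4·9 = 0.6; r = 1.4 − 0.6 = 0.8
Signs: + − + − − +
Runs: +×1, −×1, +×1, −×2, +×1 → 5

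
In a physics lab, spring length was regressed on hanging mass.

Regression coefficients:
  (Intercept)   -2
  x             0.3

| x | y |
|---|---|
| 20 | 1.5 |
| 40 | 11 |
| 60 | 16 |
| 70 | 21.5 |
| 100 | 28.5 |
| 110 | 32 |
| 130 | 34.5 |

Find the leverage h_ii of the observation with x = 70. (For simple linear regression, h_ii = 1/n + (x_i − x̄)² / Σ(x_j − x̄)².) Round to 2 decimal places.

h = 0.15

x̄ = (20 + 40 + 60 + 70 + 100 + 110 + 130)/7 = 75.7143
Σ(x − x̄)² = 3104.08 + 1275.51 + 246.939 + 32.6531 + 589.796 + 1175.51 + 2946.94 = 9371.43
h = 1/7 + (-5.71429)²/9371.43 = 0.142857 + 0.00348432 = 0.15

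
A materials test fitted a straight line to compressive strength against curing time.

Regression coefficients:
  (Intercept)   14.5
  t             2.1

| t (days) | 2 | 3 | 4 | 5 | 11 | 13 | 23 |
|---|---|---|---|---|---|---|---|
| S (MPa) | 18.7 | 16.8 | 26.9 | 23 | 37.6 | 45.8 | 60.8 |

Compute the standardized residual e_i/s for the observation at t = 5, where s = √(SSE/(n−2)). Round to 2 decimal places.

-0.60

t=2: Ŝ = 14.5 + 2.1·2 = 18.7; e = 18.7 − 18.7 = 0
t=3: Ŝ = 14.5 + 2.1·3 = 20.8; e = 16.8 − 20.8 = -4
t=4: Ŝ = 14.5 + 2.1·4 = 22.9; e = 26.9 − 22.9 = 4
t=5: Ŝ = 14.5 + 2.1·5 = 25; e = 23 − 25 = -2
t=11: Ŝ = 14.5 + 2.1·11 = 37.6; e = 37.6 − 37.6 = 0
t=13: Ŝ = 14.5 + 2.1·13 = 41.8; e = 45.8 − 41.8 = 4
t=23: Ŝ = 14.5 + 2.1·23 = 62.8; e = 60.8 − 62.8 = -2
SSE = 0 + 16 + 16 + 4 + 0 + 16 + 4 = 56
s = √(56/5) = 3.34664
e/s = -2 / 3.34664 = -0.60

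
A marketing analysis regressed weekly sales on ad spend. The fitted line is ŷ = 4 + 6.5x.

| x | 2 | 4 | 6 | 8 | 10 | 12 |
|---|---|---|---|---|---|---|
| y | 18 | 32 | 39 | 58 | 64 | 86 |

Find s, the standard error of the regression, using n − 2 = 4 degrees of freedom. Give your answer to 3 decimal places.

s = 4.062

x=2: ŷ = 4 + 6.5·2 = 17; e = 18 − 17 = 1
x=4: ŷ = 4 + 6.5·4 = 30; e = 32 − 30 = 2
x=6: ŷ = 4 + 6.5·6 = 43; e = 39 − 43 = -4
x=8: ŷ = 4 + 6.5·8 = 56; e = 58 − 56 = 2
x=10: ŷ = 4 + 6.5·10 = 69; e = 64 − 69 = -5
x=12: ŷ = 4 + 6.5·12 = 82; e = 86 − 82 = 4
SSE = 1 + 4 + 16 + 4 + 25 + 16 = 66
s = √(66/4) = √16.5 ≈ 4.062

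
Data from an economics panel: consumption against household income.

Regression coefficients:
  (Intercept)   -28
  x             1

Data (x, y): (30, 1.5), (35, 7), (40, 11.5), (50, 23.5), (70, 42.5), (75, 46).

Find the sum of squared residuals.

SSE = 4

x=30: ŷ = -28 + 30 = 2; e = 1.5 − 2 = -0.5
x=35: ŷ = -28 + 35 = 7; e = 7 − 7 = 0
x=40: ŷ = -28 + 40 = 12; e = 11.5 − 12 = -0.5
x=50: ŷ = -28 + 50 = 22; e = 23.5 − 22 = 1.5
x=70: ŷ = -28 + 70 = 42; e = 42.5 − 42 = 0.5
x=75: ŷ = -28 + 75 = 47; e = 46 − 47 = -1
SSE = 0.25 + 0 + 0.25 + 2.25 + 0.25 + 1 = 4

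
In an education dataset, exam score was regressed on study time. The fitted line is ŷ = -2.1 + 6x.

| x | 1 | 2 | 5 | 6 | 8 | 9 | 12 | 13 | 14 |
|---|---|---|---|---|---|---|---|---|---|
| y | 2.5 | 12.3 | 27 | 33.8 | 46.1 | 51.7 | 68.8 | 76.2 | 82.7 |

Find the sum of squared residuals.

x=1: ŷ = -2.1 + 6·1 = 3.9; e = 2.5 − 3.9 = -1.4
x=2: ŷ = -2.1 + 6·2 = 9.9; e = 12.3 − 9.9 = 2.4
x=5: ŷ = -2.1 + 6·5 = 27.9; e = 27 − 27.9 = -0.9
x=6: ŷ = -2.1 + 6·6 = 33.9; e = 33.8 − 33.9 = -0.1
x=8: ŷ = -2.1 + 6·8 = 45.9; e = 46.1 − 45.9 = 0.2
x=9: ŷ = -2.1 + 6·9 = 51.9; e = 51.7 − 51.9 = -0.2
x=12: ŷ = -2.1 + 6·12 = 69.9; e = 68.8 − 69.9 = -1.1
x=13: ŷ = -2.1 + 6·13 = 75.9; e = 76.2 − 75.9 = 0.3
x=14: ŷ = -2.1 + 6·14 = 81.9; e = 82.7 − 81.9 = 0.8
SSE = 1.96 + 5.76 + 0.81 + 0.01 + 0.04 + 0.04 + 1.21 + 0.09 + 0.64 = 10.56

SSE = 10.56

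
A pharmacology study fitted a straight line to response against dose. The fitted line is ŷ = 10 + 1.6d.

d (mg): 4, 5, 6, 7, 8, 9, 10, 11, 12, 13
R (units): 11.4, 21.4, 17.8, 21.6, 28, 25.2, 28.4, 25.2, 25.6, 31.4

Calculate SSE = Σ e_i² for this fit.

SSE = 92.48

d=4: ŷ = 10 + 1.6·4 = 16.4; e = 11.4 − 16.4 = -5
d=5: ŷ = 10 + 1.6·5 = 18; e = 21.4 − 18 = 3.4
d=6: ŷ = 10 + 1.6·6 = 19.6; e = 17.8 − 19.6 = -1.8
d=7: ŷ = 10 + 1.6·7 = 21.2; e = 21.6 − 21.2 = 0.4
d=8: ŷ = 10 + 1.6·8 = 22.8; e = 28 − 22.8 = 5.2
d=9: ŷ = 10 + 1.6·9 = 24.4; e = 25.2 − 24.4 = 0.8
d=10: ŷ = 10 + 1.6·10 = 26; e = 28.4 − 26 = 2.4
d=11: ŷ = 10 + 1.6·11 = 27.6; e = 25.2 − 27.6 = -2.4
d=12: ŷ = 10 + 1.6·12 = 29.2; e = 25.6 − 29.2 = -3.6
d=13: ŷ = 10 + 1.6·13 = 30.8; e = 31.4 − 30.8 = 0.6
SSE = 25 + 11.56 + 3.24 + 0.16 + 27.04 + 0.64 + 5.76 + 5.76 + 12.96 + 0.36 = 92.48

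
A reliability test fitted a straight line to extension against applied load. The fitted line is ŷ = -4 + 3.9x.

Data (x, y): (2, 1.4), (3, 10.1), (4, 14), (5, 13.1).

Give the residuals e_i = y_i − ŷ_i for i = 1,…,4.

-2.4, 2.4, 2.4, -2.4

x=2: ŷ = -4 + 3.9·2 = 3.8; e = 1.4 − 3.8 = -2.4
x=3: ŷ = -4 + 3.9·3 = 7.7; e = 10.1 − 7.7 = 2.4
x=4: ŷ = -4 + 3.9·4 = 11.6; e = 14 − 11.6 = 2.4
x=5: ŷ = -4 + 3.9·5 = 15.5; e = 13.1 − 15.5 = -2.4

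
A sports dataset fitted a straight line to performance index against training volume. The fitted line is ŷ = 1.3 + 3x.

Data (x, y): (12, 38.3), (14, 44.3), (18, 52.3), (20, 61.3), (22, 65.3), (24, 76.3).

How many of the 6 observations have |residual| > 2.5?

2

x=12: ŷ = 1.3 + 3·12 = 37.3; e = 38.3 − 37.3 = 1
x=14: ŷ = 1.3 + 3·14 = 43.3; e = 44.3 − 43.3 = 1
x=18: ŷ = 1.3 + 3·18 = 55.3; e = 52.3 − 55.3 = -3
x=20: ŷ = 1.3 + 3·20 = 61.3; e = 61.3 − 61.3 = 0
x=22: ŷ = 1.3 + 3·22 = 67.3; e = 65.3 − 67.3 = -2
x=24: ŷ = 1.3 + 3·24 = 73.3; e = 76.3 − 73.3 = 3
|e| > 2.5: x=18 (|e|=3), x=24 (|e|=3) → 2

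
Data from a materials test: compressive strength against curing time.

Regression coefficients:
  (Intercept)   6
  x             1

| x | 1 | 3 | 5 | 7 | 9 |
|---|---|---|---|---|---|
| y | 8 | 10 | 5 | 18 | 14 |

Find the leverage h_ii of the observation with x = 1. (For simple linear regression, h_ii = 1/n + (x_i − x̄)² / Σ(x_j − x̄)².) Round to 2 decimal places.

h = 0.60

x̄ = (1 + 3 + 5 + 7 + 9)/5 = 5
Σ(x − x̄)² = 16 + 4 + 0 + 4 + 16 = 40
h = 1/5 + (-4)²/40 = 0.2 + 0.4 = 0.60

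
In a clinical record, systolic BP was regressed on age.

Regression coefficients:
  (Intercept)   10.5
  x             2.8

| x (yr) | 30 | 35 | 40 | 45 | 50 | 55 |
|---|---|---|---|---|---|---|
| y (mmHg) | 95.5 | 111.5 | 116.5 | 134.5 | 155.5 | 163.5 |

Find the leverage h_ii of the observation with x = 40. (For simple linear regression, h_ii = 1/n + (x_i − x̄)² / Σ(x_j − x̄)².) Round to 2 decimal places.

x̄ = (30 + 35 + 40 + 45 + 50 + 55)/6 = 42.5
Σ(x − x̄)² = 156.25 + 56.25 + 6.25 + 6.25 + 56.25 + 156.25 = 437.5
h = 1/6 + (-2.5)²/437.5 = 0.166667 + 0.0142857 = 0.18

h = 0.18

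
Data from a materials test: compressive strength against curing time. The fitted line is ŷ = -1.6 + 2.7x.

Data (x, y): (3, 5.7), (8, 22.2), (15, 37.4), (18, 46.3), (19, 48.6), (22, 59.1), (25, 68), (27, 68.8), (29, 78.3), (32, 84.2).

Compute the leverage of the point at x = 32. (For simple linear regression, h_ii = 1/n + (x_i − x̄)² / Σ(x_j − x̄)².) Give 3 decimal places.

x̄ = (3 + 8 + 15 + 18 + 19 + 22 + 25 + 27 + 29 + 32)/10 = 19.8
Σ(x − x̄)² = 282.24 + 139.24 + 23.04 + 3.24 + 0.64 + 4.84 + 27.04 + 51.84 + 84.64 + 148.84 = 765.6
h = 1/10 + (12.2)²/765.6 = 0.1 + 0.19441 = 0.294

h = 0.294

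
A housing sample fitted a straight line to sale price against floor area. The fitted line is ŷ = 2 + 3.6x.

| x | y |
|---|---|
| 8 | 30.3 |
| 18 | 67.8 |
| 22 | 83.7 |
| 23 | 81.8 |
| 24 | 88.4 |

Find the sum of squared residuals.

SSE = 16.5

x=8: ŷ = 2 + 3.6·8 = 30.8; e = 30.3 − 30.8 = -0.5
x=18: ŷ = 2 + 3.6·18 = 66.8; e = 67.8 − 66.8 = 1
x=22: ŷ = 2 + 3.6·22 = 81.2; e = 83.7 − 81.2 = 2.5
x=23: ŷ = 2 + 3.6·23 = 84.8; e = 81.8 − 84.8 = -3
x=24: ŷ = 2 + 3.6·24 = 88.4; e = 88.4 − 88.4 = 0
SSE = 0.25 + 1 + 6.25 + 9 + 0 = 16.5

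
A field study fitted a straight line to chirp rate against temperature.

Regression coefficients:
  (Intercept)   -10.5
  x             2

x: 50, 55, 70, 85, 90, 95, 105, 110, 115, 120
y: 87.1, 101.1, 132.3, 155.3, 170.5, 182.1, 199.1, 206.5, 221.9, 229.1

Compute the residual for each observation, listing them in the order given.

-2.4, 1.6, 2.8, -4.2, 1, 2.6, -0.4, -3, 2.4, -0.4

x=50: ŷ = -10.5 + 2·50 = 89.5; r = 87.1 − 89.5 = -2.4
x=55: ŷ = -10.5 + 2·55 = 99.5; r = 101.1 − 99.5 = 1.6
x=70: ŷ = -10.5 + 2·70 = 129.5; r = 132.3 − 129.5 = 2.8
x=85: ŷ = -10.5 + 2·85 = 159.5; r = 155.3 − 159.5 = -4.2
x=90: ŷ = -10.5 + 2·90 = 169.5; r = 170.5 − 169.5 = 1
x=95: ŷ = -10.5 + 2·95 = 179.5; r = 182.1 − 179.5 = 2.6
x=105: ŷ = -10.5 + 2·105 = 199.5; r = 199.1 − 199.5 = -0.4
x=110: ŷ = -10.5 + 2·110 = 209.5; r = 206.5 − 209.5 = -3
x=115: ŷ = -10.5 + 2·115 = 219.5; r = 221.9 − 219.5 = 2.4
x=120: ŷ = -10.5 + 2·120 = 229.5; r = 229.1 − 229.5 = -0.4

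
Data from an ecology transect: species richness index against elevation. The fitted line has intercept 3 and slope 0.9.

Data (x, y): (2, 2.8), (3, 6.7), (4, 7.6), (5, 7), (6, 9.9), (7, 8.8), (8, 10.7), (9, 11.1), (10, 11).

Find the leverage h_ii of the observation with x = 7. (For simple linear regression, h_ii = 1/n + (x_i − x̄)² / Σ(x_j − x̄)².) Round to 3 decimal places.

h = 0.128

x̄ = (2 + 3 + 4 + 5 + 6 + 7 + 8 + 9 + 10)/9 = 6
Σ(x − x̄)² = 16 + 9 + 4 + 1 + 0 + 1 + 4 + 9 + 16 = 60
h = 1/9 + (1)²/60 = 0.111111 + 0.0166667 = 0.128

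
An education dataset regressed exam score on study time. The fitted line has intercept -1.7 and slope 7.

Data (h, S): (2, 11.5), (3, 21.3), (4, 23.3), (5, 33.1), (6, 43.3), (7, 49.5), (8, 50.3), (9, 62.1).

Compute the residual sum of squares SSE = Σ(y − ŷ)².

SSE = 44.16

h=2: Ŝ = -1.7 + 7·2 = 12.3; e = 11.5 − 12.3 = -0.8
h=3: Ŝ = -1.7 + 7·3 = 19.3; e = 21.3 − 19.3 = 2
h=4: Ŝ = -1.7 + 7·4 = 26.3; e = 23.3 − 26.3 = -3
h=5: Ŝ = -1.7 + 7·5 = 33.3; e = 33.1 − 33.3 = -0.2
h=6: Ŝ = -1.7 + 7·6 = 40.3; e = 43.3 − 40.3 = 3
h=7: Ŝ = -1.7 + 7·7 = 47.3; e = 49.5 − 47.3 = 2.2
h=8: Ŝ = -1.7 + 7·8 = 54.3; e = 50.3 − 54.3 = -4
h=9: Ŝ = -1.7 + 7·9 = 61.3; e = 62.1 − 61.3 = 0.8
SSE = 0.64 + 4 + 9 + 0.04 + 9 + 4.84 + 16 + 0.64 = 44.16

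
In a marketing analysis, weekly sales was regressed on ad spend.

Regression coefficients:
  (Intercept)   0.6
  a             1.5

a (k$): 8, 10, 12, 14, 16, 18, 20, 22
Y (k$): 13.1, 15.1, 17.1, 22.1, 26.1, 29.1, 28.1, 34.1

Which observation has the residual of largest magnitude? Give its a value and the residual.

a=8: ŷ = 0.6 + 1.5·8 = 12.6; r = 13.1 − 12.6 = 0.5
a=10: ŷ = 0.6 + 1.5·10 = 15.6; r = 15.1 − 15.6 = -0.5
a=12: ŷ = 0.6 + 1.5·12 = 18.6; r = 17.1 − 18.6 = -1.5
a=14: ŷ = 0.6 + 1.5·14 = 21.6; r = 22.1 − 21.6 = 0.5
a=16: ŷ = 0.6 + 1.5·16 = 24.6; r = 26.1 − 24.6 = 1.5
a=18: ŷ = 0.6 + 1.5·18 = 27.6; r = 29.1 − 27.6 = 1.5
a=20: ŷ = 0.6 + 1.5·20 = 30.6; r = 28.1 − 30.6 = -2.5
a=22: ŷ = 0.6 + 1.5·22 = 33.6; r = 34.1 − 33.6 = 0.5
Largest |r| is 2.5 at a = 20, residual -2.5.

a = 20, r = -2.5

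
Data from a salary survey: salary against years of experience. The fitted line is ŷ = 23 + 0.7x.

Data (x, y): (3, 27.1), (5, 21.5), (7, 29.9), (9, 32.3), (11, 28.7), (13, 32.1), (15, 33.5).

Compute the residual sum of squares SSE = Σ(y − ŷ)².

x=3: ŷ = 23 + 0.7·3 = 25.1; r = 27.1 − 25.1 = 2
x=5: ŷ = 23 + 0.7·5 = 26.5; r = 21.5 − 26.5 = -5
x=7: ŷ = 23 + 0.7·7 = 27.9; r = 29.9 − 27.9 = 2
x=9: ŷ = 23 + 0.7·9 = 29.3; r = 32.3 − 29.3 = 3
x=11: ŷ = 23 + 0.7·11 = 30.7; r = 28.7 − 30.7 = -2
x=13: ŷ = 23 + 0.7·13 = 32.1; r = 32.1 − 32.1 = 0
x=15: ŷ = 23 + 0.7·15 = 33.5; r = 33.5 − 33.5 = 0
SSE = 4 + 25 + 4 + 9 + 4 + 0 + 0 = 46

SSE = 46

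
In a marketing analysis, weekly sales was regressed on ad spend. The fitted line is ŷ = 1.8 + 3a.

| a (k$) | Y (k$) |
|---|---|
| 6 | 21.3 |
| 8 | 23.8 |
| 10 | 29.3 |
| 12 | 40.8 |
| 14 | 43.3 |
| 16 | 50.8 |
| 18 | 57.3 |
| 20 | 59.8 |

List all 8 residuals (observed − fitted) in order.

a=6: ŷ = 1.8 + 3·6 = 19.8; e = 21.3 − 19.8 = 1.5
a=8: ŷ = 1.8 + 3·8 = 25.8; e = 23.8 − 25.8 = -2
a=10: ŷ = 1.8 + 3·10 = 31.8; e = 29.3 − 31.8 = -2.5
a=12: ŷ = 1.8 + 3·12 = 37.8; e = 40.8 − 37.8 = 3
a=14: ŷ = 1.8 + 3·14 = 43.8; e = 43.3 − 43.8 = -0.5
a=16: ŷ = 1.8 + 3·16 = 49.8; e = 50.8 − 49.8 = 1
a=18: ŷ = 1.8 + 3·18 = 55.8; e = 57.3 − 55.8 = 1.5
a=20: ŷ = 1.8 + 3·20 = 61.8; e = 59.8 − 61.8 = -2

1.5, -2, -2.5, 3, -0.5, 1, 1.5, -2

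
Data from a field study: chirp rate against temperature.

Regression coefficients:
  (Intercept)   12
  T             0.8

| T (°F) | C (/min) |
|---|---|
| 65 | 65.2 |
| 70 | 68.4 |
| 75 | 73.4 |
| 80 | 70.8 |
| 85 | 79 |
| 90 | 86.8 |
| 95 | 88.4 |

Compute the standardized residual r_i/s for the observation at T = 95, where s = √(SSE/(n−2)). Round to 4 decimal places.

0.1421

T=65: Ĉ = 12 + 0.8·65 = 64; r = 65.2 − 64 = 1.2
T=70: Ĉ = 12 + 0.8·70 = 68; r = 68.4 − 68 = 0.4
T=75: Ĉ = 12 + 0.8·75 = 72; r = 73.4 − 72 = 1.4
T=80: Ĉ = 12 + 0.8·80 = 76; r = 70.8 − 76 = -5.2
T=85: Ĉ = 12 + 0.8·85 = 80; r = 79 − 80 = -1
T=90: Ĉ = 12 + 0.8·90 = 84; r = 86.8 − 84 = 2.8
T=95: Ĉ = 12 + 0.8·95 = 88; r = 88.4 − 88 = 0.4
SSE = 1.44 + 0.16 + 1.96 + 27.04 + 1 + 7.84 + 0.16 = 39.6
s = √(39.6/5) = 2.81425
r/s = 0.4 / 2.81425 = 0.1421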